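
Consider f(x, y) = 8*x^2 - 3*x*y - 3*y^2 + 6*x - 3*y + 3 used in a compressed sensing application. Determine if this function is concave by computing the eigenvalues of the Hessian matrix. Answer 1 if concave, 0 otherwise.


The Hessian of f(x,y) = 8*x^2 - 3*x*y - 3*y^2 + 6*x - 3*y + 3 is:
H = [[16, -3], [-3, -6]]
Trace = 16 - 6 = 10
Determinant = 16*-6 - (-3)^2 = -105
Discriminant = (10)^2 - 4*-105 = 520.0
Eigenvalues: lambda_1 = -6.4018, lambda_2 = 16.4018
The function is not concave.

0


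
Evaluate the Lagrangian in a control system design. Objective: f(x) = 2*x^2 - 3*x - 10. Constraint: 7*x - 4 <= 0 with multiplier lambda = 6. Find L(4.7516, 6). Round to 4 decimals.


Step 1: Evaluate f(x).
f(4.7516) = 2*4.7516^2 - 3*4.7516 - 10 = 20.9006
Step 2: Evaluate g(x).
g(4.7516) = 7*4.7516 - 4 = 29.2612
Step 3: Compute Lagrangian.
L = 20.9006 + 6*29.2612 = 196.4678


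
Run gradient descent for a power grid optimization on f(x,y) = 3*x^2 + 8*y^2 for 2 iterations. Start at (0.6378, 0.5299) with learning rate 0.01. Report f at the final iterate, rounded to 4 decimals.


Gradient descent on f(x,y) = 3*x^2 + 8*y^2.
Starting point: (0.6378, 0.5299), alpha = 0.01
Step 1: grad_x = 2*3*0.6378 = 3.8268, grad_y = 2*8*0.5299 = 8.4784
  x_1 = 0.6378 - 0.01*3.8268 = 0.5995
  y_1 = 0.5299 - 0.01*8.4784 = 0.4451
Step 2: grad_x = 2*3*0.5995 = 3.5972, grad_y = 2*8*0.4451 = 7.1219
  x_2 = 0.5995 - 0.01*3.5972 = 0.5636
  y_2 = 0.4451 - 0.01*7.1219 = 0.3739
f(0.5636, 0.3739) = 3*0.5636^2 + 8*0.3739^2 = 2.0712


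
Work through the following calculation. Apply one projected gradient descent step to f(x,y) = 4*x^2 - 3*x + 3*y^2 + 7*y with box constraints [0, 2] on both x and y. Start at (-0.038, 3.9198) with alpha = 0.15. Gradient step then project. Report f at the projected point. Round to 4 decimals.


Step 1: Compute gradient at (-0.038, 3.9198).
grad_x = 2*4*-0.038 - 3 = -3.304
grad_y = 2*3*3.9198 + 7 = 30.5188
Step 2: Gradient step.
x_raw = -0.038 - 0.15*-3.304 = 0.4576
y_raw = 3.9198 - 0.15*30.5188 = -0.658
Step 3: Project onto [0, 2].
x_proj = clip(0.4576) = 0.4576
y_proj = clip(-0.658) = 0.0
Step 4: Evaluate f.
f(0.4576, 0.0) = -0.5352


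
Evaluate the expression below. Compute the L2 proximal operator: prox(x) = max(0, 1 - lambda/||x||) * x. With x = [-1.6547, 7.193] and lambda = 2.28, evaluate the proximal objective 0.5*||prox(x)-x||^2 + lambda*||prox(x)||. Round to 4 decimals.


Step 1: Compute ||x||.
||x|| = 7.3809
Step 2: Compute scaling factor.
scale = max(0, 1 - 2.28/7.3809) = 0.6911
Step 3: prox(x) = [-1.1436, 4.971]
||prox(x)|| = 5.1009
Step 4: Proximal objective.
0.5*||prox-x||^2 = 2.5992
lambda*||prox|| = 11.6301
Total = 14.2292


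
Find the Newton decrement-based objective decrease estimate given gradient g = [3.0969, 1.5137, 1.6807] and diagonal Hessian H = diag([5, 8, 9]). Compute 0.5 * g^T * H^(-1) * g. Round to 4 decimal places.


Step 1: H is diagonal, so H^(-1) * g = [0.6194, 0.1892, 0.1867].
Step 2: g^T H^(-1) g = sum_i g_i^2 / H_ii
  = (3.0969)^2/5 + (1.5137)^2/8 + (1.6807)^2/9
  = 1.9182 + 0.2864 + 0.3139 = 2.5184
Step 3: Objective decrease = 0.5 * g^T H^(-1) g = 1.2592


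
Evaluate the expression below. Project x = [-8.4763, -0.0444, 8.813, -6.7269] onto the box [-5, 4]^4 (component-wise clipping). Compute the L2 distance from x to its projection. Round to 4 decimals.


Project each component onto [-5, 4].
clip(-8.4763) = -5.0, clip(-0.0444) = -0.0444, clip(8.813) = 4.0, clip(-6.7269) = -5.0
Projection = [-5.0, -0.0444, 4.0, -5.0]
Squared diffs: [12.0847, 0.0, 23.165, 2.9822]
Distance = sqrt(38.2319) = 6.1832


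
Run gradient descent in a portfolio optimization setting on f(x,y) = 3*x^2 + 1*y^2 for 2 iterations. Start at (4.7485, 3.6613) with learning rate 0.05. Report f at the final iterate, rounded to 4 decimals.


Gradient descent on f(x,y) = 3*x^2 + 1*y^2.
Starting point: (4.7485, 3.6613), alpha = 0.05
Step 1: grad_x = 2*3*4.7485 = 28.491, grad_y = 2*1*3.6613 = 7.3226
  x_1 = 4.7485 - 0.05*28.491 = 3.324
  y_1 = 3.6613 - 0.05*7.3226 = 3.2952
Step 2: grad_x = 2*3*3.324 = 19.9437, grad_y = 2*1*3.2952 = 6.5903
  x_2 = 3.324 - 0.05*19.9437 = 2.3268
  y_2 = 3.2952 - 0.05*6.5903 = 2.9657
f(2.3268, 2.9657) = 3*2.3268^2 + 1*2.9657^2 = 25.0366


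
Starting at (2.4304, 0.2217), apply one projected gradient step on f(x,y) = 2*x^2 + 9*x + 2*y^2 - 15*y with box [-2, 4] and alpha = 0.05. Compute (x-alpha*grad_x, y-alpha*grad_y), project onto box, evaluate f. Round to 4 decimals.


Step 1: Compute gradient at (2.4304, 0.2217).
grad_x = 2*2*2.4304 + 9 = 18.7216
grad_y = 2*2*0.2217 - 15 = -14.1132
Step 2: Gradient step.
x_raw = 2.4304 - 0.05*18.7216 = 1.4943
y_raw = 0.2217 - 0.05*-14.1132 = 0.9274
Step 3: Project onto [-2, 4].
x_proj = clip(1.4943) = 1.4943
y_proj = clip(0.9274) = 0.9274
Step 4: Evaluate f.
f(1.4943, 0.9274) = 5.7245


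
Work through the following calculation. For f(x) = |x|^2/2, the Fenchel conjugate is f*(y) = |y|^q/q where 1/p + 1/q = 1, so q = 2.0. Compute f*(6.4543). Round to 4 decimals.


The conjugate exponent q satisfies 1/p + 1/q = 1.
p = 2, so q = 2/(2 - 1) = 2.0
|y|^q = 6.4543^2.0 = 41.658
f*(6.4543) = 41.658 / 2.0 = 20.829


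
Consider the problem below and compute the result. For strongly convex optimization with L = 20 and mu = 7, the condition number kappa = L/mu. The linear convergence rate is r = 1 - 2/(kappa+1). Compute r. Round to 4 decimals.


Step 1: Compute the condition number.
kappa = L/mu = 20/7 = 2.8571
Step 2: Compute the convergence rate.
r = 1 - 2/(kappa + 1) = 1 - 2*mu/(L + mu) = (L - mu)/(L + mu) = 13/27 = 0.4815


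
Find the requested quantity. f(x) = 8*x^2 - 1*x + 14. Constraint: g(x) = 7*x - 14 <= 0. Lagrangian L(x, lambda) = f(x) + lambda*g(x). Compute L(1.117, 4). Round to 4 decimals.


Step 1: Evaluate f(x).
f(1.117) = 8*1.117^2 - 1*1.117 + 14 = 22.8645
Step 2: Evaluate g(x).
g(1.117) = 7*1.117 - 14 = -6.181
Step 3: Compute Lagrangian.
L = 22.8645 + 4*-6.181 = -1.8595


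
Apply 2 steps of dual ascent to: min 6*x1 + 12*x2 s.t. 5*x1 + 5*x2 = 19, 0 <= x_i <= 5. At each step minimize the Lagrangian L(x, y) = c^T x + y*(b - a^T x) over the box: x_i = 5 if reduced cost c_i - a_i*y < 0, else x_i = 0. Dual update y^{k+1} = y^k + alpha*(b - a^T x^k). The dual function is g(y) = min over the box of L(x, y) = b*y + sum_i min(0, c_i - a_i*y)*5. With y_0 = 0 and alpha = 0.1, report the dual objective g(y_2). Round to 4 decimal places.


Dual ascent for LP: min 6*x1 + 12*x2, 5*x1 + 5*x2 = 19, 0 <= x_i <= 5
Step 1: y^k = 0.0, reduced costs: (6.0, 12.0)
  x^k = (0.0, 0.0), subgradient = b - a^T x = 19.0
  y^{k+1} = 0.0 + 0.1*19.0 = 1.9
Step 2: y^k = 1.9, reduced costs: (-3.5, 2.5)
  x^k = (5.0, 0.0), subgradient = b - a^T x = -6.0
  y^{k+1} = 1.9 + 0.1*-6.0 = 1.3
Dual objective at y_2 = 1.3: reduced costs (-0.5, 5.5), box minimizer x = (5.0, 0.0)
g(y_2) = b*y + (c1 - a1*y)*x1 + (c2 - a2*y)*x2 = 19*1.3 + (-0.5)*5.0 + 5.5*0.0 = 24.7 - 2.5 + 0.0 = 22.2


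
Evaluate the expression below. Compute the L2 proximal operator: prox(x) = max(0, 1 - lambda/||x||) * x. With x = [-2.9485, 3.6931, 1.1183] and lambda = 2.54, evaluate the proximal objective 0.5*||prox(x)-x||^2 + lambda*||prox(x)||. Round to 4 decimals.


Step 1: Compute ||x||.
||x|| = 4.8563
Step 2: Compute scaling factor.
scale = max(0, 1 - 2.54/4.8563) = 0.477
Step 3: prox(x) = [-1.4063, 1.7615, 0.5334]
||prox(x)|| = 2.3163
Step 4: Proximal objective.
0.5*||prox-x||^2 = 3.2258
lambda*||prox|| = 5.8834
Total = 9.1091


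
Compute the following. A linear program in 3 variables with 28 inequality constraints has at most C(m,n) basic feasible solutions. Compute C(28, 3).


Each vertex corresponds to some choice of n active constraints out of m, so the number of vertices is at most C(m, n) = m! / (n!(m-n)!).
m = 28, n = 3
Numerator: 28 * 27 * 26
Denominator: 3! = 6
C(28, 3) = 3276


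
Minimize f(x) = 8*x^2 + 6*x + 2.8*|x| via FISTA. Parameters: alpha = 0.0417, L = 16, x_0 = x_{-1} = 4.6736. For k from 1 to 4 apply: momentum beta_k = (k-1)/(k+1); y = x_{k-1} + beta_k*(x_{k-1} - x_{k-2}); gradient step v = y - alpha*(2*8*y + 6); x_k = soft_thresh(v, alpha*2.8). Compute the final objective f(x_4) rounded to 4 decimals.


FISTA on f(x) = 8*x^2 + 6*x + 2.8*|x|
L = 16, alpha = 0.0417
Iteration 1: beta = 0.0, y = 4.6736 + 0.0*(4.6736 - 4.6736) = 4.6736
  grad(y) = 80.7776, v = y - alpha*grad = 1.3052
  prox(v) = soft_thresh(1.3052, 0.1168) = 1.1884
Iteration 2: beta = 0.3333, y = 1.1884 + 0.3333*(1.1884 - 4.6736) = 0.0267
  grad(y) = 6.427, v = y - alpha*grad = -0.2413
  prox(v) = soft_thresh(-0.2413, 0.1168) = -0.1246
Iteration 3: beta = 0.5, y = -0.1246 + 0.5*(-0.1246 - 1.1884) = -0.781
  grad(y) = -6.4967, v = y - alpha*grad = -0.5101
  prox(v) = soft_thresh(-0.5101, 0.1168) = -0.3934
Iteration 4: beta = 0.6, y = -0.3934 + 0.6*(-0.3934 + 0.1246) = -0.5547
  grad(y) = -2.8746, v = y - alpha*grad = -0.4348
  prox(v) = soft_thresh(-0.4348, 0.1168) = -0.318
f(x_4) = 8*(-0.318)^2 + 6*(-0.318) + 2.8*|-0.318| = -0.2085


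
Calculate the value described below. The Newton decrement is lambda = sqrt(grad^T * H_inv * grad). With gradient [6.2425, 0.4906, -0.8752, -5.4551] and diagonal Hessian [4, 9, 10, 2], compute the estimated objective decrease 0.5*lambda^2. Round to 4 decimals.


Step 1: H is diagonal, so H^(-1) * g = [1.5606, 0.0545, -0.0875, -2.7276].
Step 2: g^T H^(-1) g = sum_i g_i^2 / H_ii
  = (6.2425)^2/4 + (0.4906)^2/9 + (-0.8752)^2/10 + (-5.4551)^2/2
  = 9.7422 + 0.0267 + 0.0766 + 14.8791 = 24.7246
Step 3: Objective decrease = 0.5 * g^T H^(-1) g = 12.3623


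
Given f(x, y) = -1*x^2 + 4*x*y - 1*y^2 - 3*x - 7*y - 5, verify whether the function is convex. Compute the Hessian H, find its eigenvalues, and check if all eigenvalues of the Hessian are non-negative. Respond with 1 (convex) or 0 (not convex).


The Hessian of f(x,y) = -1*x^2 + 4*x*y - 1*y^2 - 3*x - 7*y - 5 is:
H = [[-2, 4], [4, -2]]
Trace = -2 - 2 = -4
Determinant = -2*-2 - (4)^2 = -12
Discriminant = (-4)^2 - 4*-12 = 64.0
Eigenvalues: lambda_1 = -6.0, lambda_2 = 2.0
The function is not convex.

0


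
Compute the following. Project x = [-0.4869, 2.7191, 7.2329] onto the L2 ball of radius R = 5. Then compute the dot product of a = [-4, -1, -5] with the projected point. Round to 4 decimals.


Step 1: Compute ||x|| (intermediates to 6 decimals).
||x|| = sqrt((-0.4869)^2 + 2.7191^2 + 7.2329^2) = 7.742443
Step 2: Project.
Since ||x|| > R, scale = R/||x|| = 5/7.742443 = 0.645791, proj(x) = scale * x
proj(x) = [-0.314436, 1.75597, 4.670942]
Step 3: Dot product.
a^T * proj(x) = -4*(-0.314436) - 1*1.75597 - 5*4.670942 = -23.8529


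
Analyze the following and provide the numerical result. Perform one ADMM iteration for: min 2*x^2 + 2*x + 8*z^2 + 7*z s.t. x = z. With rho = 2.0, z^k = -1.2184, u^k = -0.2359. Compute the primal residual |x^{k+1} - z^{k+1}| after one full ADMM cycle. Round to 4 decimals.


ADMM iteration with rho = 2.0, z^k = -1.2184, u^k = -0.2359
Step 1: x-update.
Minimize 2*x^2 + 2*x + (2.0/2)*(x + 1.2184 - 0.2359)^2
FOC: (2*2 + 2.0)*x = -2 + 2.0*(-1.2184 + 0.2359)
x^{k+1} = -0.6608
Step 2: z-update.
Minimize 8*z^2 + 7*z + (2.0/2)*(-0.6608 - z - 0.2359)^2
FOC: (2*8 + 2.0)*z = -7 + 2.0*(-0.6608 - 0.2359)
z^{k+1} = -0.4885
Step 3: u-update.
u^{k+1} = -0.2359 - 0.6608 + 0.4885 = -0.4082
Step 4: Primal residual = |-0.6608 + 0.4885| = 0.1723


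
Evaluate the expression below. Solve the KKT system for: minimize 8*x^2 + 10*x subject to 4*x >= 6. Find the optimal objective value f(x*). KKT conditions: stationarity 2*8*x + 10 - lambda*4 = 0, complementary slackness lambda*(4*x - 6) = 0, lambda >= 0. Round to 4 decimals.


Step 1: Try lambda = 0 (constraint inactive).
x_unc = -10/(2*8) = -0.625
Check: 4*-0.625 = -2.5 < 6 -- violated!
Step 2: Constraint must be active: 4*x = 6
x* = 6/4 = 1.5
lambda = (2*8*1.5 + 10)/4 = 8.5
Step 3: Compute optimal value.
f(x*) = 8*1.5^2 + 10*1.5 = 33.0


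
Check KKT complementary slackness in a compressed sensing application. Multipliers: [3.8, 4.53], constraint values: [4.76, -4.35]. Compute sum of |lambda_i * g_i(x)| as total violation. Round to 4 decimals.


KKT complementary slackness check:
lambda_1 * g_1 = 3.8 * 4.76 = 18.088
lambda_2 * g_2 = 4.53 * -4.35 = -19.7055
Total violation = 18.088 + 19.7055 = 37.7935


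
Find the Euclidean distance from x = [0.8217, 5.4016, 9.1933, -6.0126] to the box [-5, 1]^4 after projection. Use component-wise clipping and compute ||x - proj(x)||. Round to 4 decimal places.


Project each component onto [-5, 1].
clip(0.8217) = 0.8217, clip(5.4016) = 1.0, clip(9.1933) = 1.0, clip(-6.0126) = -5.0
Projection = [0.8217, 1.0, 1.0, -5.0]
Squared diffs: [0.0, 19.3741, 67.1302, 1.0254]
Distance = sqrt(87.5297) = 9.3557


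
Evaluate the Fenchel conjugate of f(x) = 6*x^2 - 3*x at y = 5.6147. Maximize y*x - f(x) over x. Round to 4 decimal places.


f*(y) = sup_x {y*x - a*x^2 - b*x} = sup_x {(y-b)*x - a*x^2}
FOC: (y - b) - 2a*x = 0 => x* = (y - b)/(2a)
x* = (5.6147 + 3)/(2*6) = 0.7179
f*(5.6147) = (y-b)^2/(4a) = (5.6147 + 3)^2/(4*6)
= 74.2131/24 = 3.0922


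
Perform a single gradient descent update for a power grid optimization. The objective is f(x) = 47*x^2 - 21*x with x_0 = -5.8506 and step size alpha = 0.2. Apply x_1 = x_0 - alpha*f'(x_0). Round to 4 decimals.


We compute the gradient at x_0 and apply the update.
f'(x) = 94*x - 21
f'(-5.8506) = 94*-5.8506 - 21 = -570.9564
x_1 = -5.8506 - 0.2*-570.9564 = 108.3407


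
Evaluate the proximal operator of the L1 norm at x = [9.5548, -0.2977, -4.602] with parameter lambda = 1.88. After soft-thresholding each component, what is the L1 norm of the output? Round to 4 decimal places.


Soft-thresholding with lambda = 1.88:
prox(9.5548) = sign(9.5548)*max(|9.5548| - 1.88, 0) = 7.6748
prox(-0.2977) = sign(-0.2977)*max(|-0.2977| - 1.88, 0) = 0.0
prox(-4.602) = sign(-4.602)*max(|-4.602| - 1.88, 0) = -2.722
prox(x) = [7.6748, 0.0, -2.722]
||prox(x)||_1 = 7.6748 + 0.0 + 2.722 = 10.3968


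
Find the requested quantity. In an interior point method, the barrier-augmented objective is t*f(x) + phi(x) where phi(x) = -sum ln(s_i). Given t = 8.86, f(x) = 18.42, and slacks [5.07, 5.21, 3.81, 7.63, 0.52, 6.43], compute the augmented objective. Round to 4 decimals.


Step 1: Compute log-barrier.
ln values: [1.6233, 1.6506, 1.3376, 2.0321, -0.6539, 1.861]
phi = -(1.6233 + 1.6506 + 1.3376 + 2.0321 - 0.6539 + 1.861) = -7.8507
Step 2: Compute augmented objective.
t*f(x) = 8.86*18.42 = 163.2012
Total = 163.2012 - 7.8507 = 155.3505


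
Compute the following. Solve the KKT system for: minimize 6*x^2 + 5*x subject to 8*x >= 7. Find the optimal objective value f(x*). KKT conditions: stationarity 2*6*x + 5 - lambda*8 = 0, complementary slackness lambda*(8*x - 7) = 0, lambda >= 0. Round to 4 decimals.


Step 1: Try lambda = 0 (constraint inactive).
x_unc = -5/(2*6) = -0.4167
Check: 8*-0.4167 = -3.3336 < 7 -- violated!
Step 2: Constraint must be active: 8*x = 7
x* = 7/8 = 0.875
lambda = (2*6*0.875 + 5)/8 = 1.9375
Step 3: Compute optimal value.
f(x*) = 6*0.875^2 + 5*0.875 = 8.9688


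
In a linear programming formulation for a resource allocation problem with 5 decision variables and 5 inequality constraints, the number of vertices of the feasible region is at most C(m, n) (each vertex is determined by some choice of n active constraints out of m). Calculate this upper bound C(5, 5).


Each vertex corresponds to some choice of n active constraints out of m, so the number of vertices is at most C(m, n) = m! / (n!(m-n)!).
m = 5, n = 5
Numerator: 5 * 4 * 3 * 2 * 1
Denominator: 5! = 120
C(5, 5) = 1


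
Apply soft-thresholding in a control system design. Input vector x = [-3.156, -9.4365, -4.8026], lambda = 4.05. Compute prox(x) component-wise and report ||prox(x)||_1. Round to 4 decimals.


Soft-thresholding with lambda = 4.05:
prox(-3.156) = sign(-3.156)*max(|-3.156| - 4.05, 0) = 0.0
prox(-9.4365) = sign(-9.4365)*max(|-9.4365| - 4.05, 0) = -5.3865
prox(-4.8026) = sign(-4.8026)*max(|-4.8026| - 4.05, 0) = -0.7526
prox(x) = [0.0, -5.3865, -0.7526]
||prox(x)||_1 = 0.0 + 5.3865 + 0.7526 = 6.1391


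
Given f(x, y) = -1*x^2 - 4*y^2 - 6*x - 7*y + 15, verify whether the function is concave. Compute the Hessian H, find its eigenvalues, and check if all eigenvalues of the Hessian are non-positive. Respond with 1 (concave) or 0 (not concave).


The Hessian of f(x,y) = -1*x^2 - 4*y^2 - 6*x - 7*y + 15 is:
H = [[-2, 0], [0, -8]]
Trace = -2 - 8 = -10
Determinant = -2*-8 - (0)^2 = 16
Discriminant = (-10)^2 - 4*16 = 36.0
Eigenvalues: lambda_1 = -8.0, lambda_2 = -2.0
The function is concave.

1


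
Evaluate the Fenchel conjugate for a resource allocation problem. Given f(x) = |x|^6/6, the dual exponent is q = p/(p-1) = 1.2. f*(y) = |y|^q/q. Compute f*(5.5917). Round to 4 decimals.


The conjugate exponent q satisfies 1/p + 1/q = 1.
p = 6, so q = 6/(6 - 1) = 1.2
|y|^q = 5.5917^1.2 = 7.8896
f*(5.5917) = 7.8896 / 1.2 = 6.5746


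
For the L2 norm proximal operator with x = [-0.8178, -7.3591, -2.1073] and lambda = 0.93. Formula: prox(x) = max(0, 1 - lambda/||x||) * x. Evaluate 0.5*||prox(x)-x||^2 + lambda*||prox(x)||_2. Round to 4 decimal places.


Step 1: Compute ||x||.
||x|| = 7.6984
Step 2: Compute scaling factor.
scale = max(0, 1 - 0.93/7.6984) = 0.8792
Step 3: prox(x) = [-0.719, -6.4701, -1.8527]
||prox(x)|| = 6.7684
Step 4: Proximal objective.
0.5*||prox-x||^2 = 0.4325
lambda*||prox|| = 6.2946
Total = 6.7271


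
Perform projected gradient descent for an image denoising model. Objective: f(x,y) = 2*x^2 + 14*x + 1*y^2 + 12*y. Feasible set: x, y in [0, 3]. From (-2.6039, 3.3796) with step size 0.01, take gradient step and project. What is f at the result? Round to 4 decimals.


Step 1: Compute gradient at (-2.6039, 3.3796).
grad_x = 2*2*-2.6039 + 14 = 3.5844
grad_y = 2*1*3.3796 + 12 = 18.7592
Step 2: Gradient step.
x_raw = -2.6039 - 0.01*3.5844 = -2.6397
y_raw = 3.3796 - 0.01*18.7592 = 3.192
Step 3: Project onto [0, 3].
x_proj = clip(-2.6397) = 0.0
y_proj = clip(3.192) = 3.0
Step 4: Evaluate f.
f(0.0, 3.0) = 45.0


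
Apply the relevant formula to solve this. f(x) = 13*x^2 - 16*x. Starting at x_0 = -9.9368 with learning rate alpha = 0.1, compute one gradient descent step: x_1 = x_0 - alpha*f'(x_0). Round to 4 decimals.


We compute the gradient at x_0 and apply the update.
f'(x) = 26*x - 16
f'(-9.9368) = 26*-9.9368 - 16 = -274.3568
x_1 = -9.9368 - 0.1*-274.3568 = 17.4989


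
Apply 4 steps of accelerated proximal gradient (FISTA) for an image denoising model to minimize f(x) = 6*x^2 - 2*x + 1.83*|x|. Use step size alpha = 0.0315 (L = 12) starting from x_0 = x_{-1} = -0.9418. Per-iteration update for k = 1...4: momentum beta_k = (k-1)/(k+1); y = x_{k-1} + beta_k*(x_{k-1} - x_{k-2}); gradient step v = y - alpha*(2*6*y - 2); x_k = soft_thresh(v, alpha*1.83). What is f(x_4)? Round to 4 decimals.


FISTA on f(x) = 6*x^2 - 2*x + 1.83*|x|
L = 12, alpha = 0.0315
Iteration 1: beta = 0.0, y = -0.9418 + 0.0*(-0.9418 + 0.9418) = -0.9418
  grad(y) = -13.3016, v = y - alpha*grad = -0.5228
  prox(v) = soft_thresh(-0.5228, 0.0576) = -0.4652
Iteration 2: beta = 0.3333, y = -0.4652 + 0.3333*(-0.4652 + 0.9418) = -0.3063
  grad(y) = -5.6753, v = y - alpha*grad = -0.1275
  prox(v) = soft_thresh(-0.1275, 0.0576) = -0.0699
Iteration 3: beta = 0.5, y = -0.0699 + 0.5*(-0.0699 + 0.4652) = 0.1278
  grad(y) = -0.4665, v = y - alpha*grad = 0.1425
  prox(v) = soft_thresh(0.1425, 0.0576) = 0.0848
Iteration 4: beta = 0.6, y = 0.0848 + 0.6*(0.0848 + 0.0699) = 0.1777
  grad(y) = 0.1319, v = y - alpha*grad = 0.1735
  prox(v) = soft_thresh(0.1735, 0.0576) = 0.1159
f(x_4) = 6*0.1159^2 - 2*0.1159 + 1.83*|0.1159| = 0.0608


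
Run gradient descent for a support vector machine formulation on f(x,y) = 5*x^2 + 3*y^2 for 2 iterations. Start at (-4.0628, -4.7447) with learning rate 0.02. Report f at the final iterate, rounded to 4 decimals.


Gradient descent on f(x,y) = 5*x^2 + 3*y^2.
Starting point: (-4.0628, -4.7447), alpha = 0.02
Step 1: grad_x = 2*5*-4.0628 = -40.628, grad_y = 2*3*-4.7447 = -28.4682
  x_1 = -4.0628 - 0.02*-40.628 = -3.2502
  y_1 = -4.7447 - 0.02*-28.4682 = -4.1753
Step 2: grad_x = 2*5*-3.2502 = -32.5024, grad_y = 2*3*-4.1753 = -25.052
  x_2 = -3.2502 - 0.02*-32.5024 = -2.6002
  y_2 = -4.1753 - 0.02*-25.052 = -3.6743
f(-2.6002, -3.6743) = 5*(-2.6002)^2 + 3*(-3.6743)^2 = 74.3063


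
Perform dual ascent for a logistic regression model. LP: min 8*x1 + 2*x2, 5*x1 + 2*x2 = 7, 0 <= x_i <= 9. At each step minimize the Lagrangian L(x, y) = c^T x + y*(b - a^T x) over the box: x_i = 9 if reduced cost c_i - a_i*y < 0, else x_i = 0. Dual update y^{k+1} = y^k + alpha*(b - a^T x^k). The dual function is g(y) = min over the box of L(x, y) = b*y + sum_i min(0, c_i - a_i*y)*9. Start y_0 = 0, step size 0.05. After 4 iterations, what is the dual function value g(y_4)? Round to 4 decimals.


Dual ascent for LP: min 8*x1 + 2*x2, 5*x1 + 2*x2 = 7, 0 <= x_i <= 9
Step 1: y^k = 0.0, reduced costs: (8.0, 2.0)
  x^k = (0.0, 0.0), subgradient = b - a^T x = 7.0
  y^{k+1} = 0.0 + 0.05*7.0 = 0.35
Step 2: y^k = 0.35, reduced costs: (6.25, 1.3)
  x^k = (0.0, 0.0), subgradient = b - a^T x = 7.0
  y^{k+1} = 0.35 + 0.05*7.0 = 0.7
Step 3: y^k = 0.7, reduced costs: (4.5, 0.6)
  x^k = (0.0, 0.0), subgradient = b - a^T x = 7.0
  y^{k+1} = 0.7 + 0.05*7.0 = 1.05
Step 4: y^k = 1.05, reduced costs: (2.75, -0.1)
  x^k = (0.0, 9.0), subgradient = b - a^T x = -11.0
  y^{k+1} = 1.05 + 0.05*-11.0 = 0.5
Dual objective at y_4 = 0.5: reduced costs (5.5, 1.0), box minimizer x = (0.0, 0.0)
g(y_4) = b*y + (c1 - a1*y)*x1 + (c2 - a2*y)*x2 = 7*0.5 + 5.5*0.0 + 1.0*0.0 = 3.5 + 0.0 + 0.0 = 3.5


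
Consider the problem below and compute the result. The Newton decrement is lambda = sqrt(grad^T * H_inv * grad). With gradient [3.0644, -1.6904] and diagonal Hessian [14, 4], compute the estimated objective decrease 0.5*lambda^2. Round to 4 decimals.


Step 1: H is diagonal, so H^(-1) * g = [0.2189, -0.4226].
Step 2: g^T H^(-1) g = sum_i g_i^2 / H_ii
  = (3.0644)^2/14 + (-1.6904)^2/4
  = 0.6708 + 0.7144 = 1.3851
Step 3: Objective decrease = 0.5 * g^T H^(-1) g = 0.6926


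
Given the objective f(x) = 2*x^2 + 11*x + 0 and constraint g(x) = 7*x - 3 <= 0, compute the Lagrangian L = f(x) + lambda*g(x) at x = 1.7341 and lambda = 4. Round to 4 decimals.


Step 1: Evaluate f(x).
f(1.7341) = 2*1.7341^2 + 11*1.7341 + 0 = 25.0893
Step 2: Evaluate g(x).
g(1.7341) = 7*1.7341 - 3 = 9.1387
Step 3: Compute Lagrangian.
L = 25.0893 + 4*9.1387 = 61.6441


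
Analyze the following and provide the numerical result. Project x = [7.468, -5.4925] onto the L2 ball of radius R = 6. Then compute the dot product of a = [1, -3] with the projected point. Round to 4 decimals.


Step 1: Compute ||x|| (intermediates to 6 decimals).
||x|| = sqrt(7.468^2 + (-5.4925)^2) = 9.270306
Step 2: Project.
Since ||x|| > R, scale = R/||x|| = 6/9.270306 = 0.647228, proj(x) = scale * x
proj(x) = [4.833499, -3.5549]
Step 3: Dot product.
a^T * proj(x) = 1*4.833499 - 3*(-3.5549) = 15.4982


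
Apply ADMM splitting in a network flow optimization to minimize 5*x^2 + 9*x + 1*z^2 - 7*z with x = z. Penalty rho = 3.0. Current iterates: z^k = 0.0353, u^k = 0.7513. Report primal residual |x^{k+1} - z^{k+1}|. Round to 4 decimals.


ADMM iteration with rho = 3.0, z^k = 0.0353, u^k = 0.7513
Step 1: x-update.
Minimize 5*x^2 + 9*x + (3.0/2)*(x - 0.0353 + 0.7513)^2
FOC: (2*5 + 3.0)*x = -9 + 3.0*(0.0353 - 0.7513)
x^{k+1} = -0.8575
Step 2: z-update.
Minimize 1*z^2 - 7*z + (3.0/2)*(-0.8575 - z + 0.7513)^2
FOC: (2*1 + 3.0)*z = 7 + 3.0*(-0.8575 + 0.7513)
z^{k+1} = 1.3363
Step 3: u-update.
u^{k+1} = 0.7513 - 0.8575 - 1.3363 = -1.4425
Step 4: Primal residual = |-0.8575 - 1.3363| = 2.1938


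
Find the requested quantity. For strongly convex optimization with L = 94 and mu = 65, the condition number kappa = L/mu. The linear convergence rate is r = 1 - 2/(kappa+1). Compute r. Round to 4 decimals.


Step 1: Compute the condition number.
kappa = L/mu = 94/65 = 1.4462
Step 2: Compute the convergence rate.
r = 1 - 2/(kappa + 1) = 1 - 2*mu/(L + mu) = (L - mu)/(L + mu) = 29/159 = 0.1824


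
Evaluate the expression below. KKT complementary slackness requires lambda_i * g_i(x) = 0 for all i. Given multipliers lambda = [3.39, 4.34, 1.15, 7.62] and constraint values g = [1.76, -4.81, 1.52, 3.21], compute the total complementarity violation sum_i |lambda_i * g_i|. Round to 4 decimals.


KKT complementary slackness check:
lambda_1 * g_1 = 3.39 * 1.76 = 5.9664
lambda_2 * g_2 = 4.34 * -4.81 = -20.8754
lambda_3 * g_3 = 1.15 * 1.52 = 1.748
lambda_4 * g_4 = 7.62 * 3.21 = 24.4602
Total violation = 5.9664 + 20.8754 + 1.748 + 24.4602 = 53.05


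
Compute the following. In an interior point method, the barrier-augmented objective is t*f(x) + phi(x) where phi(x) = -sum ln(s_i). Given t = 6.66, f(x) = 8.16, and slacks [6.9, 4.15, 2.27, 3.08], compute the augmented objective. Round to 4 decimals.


Step 1: Compute log-barrier.
ln values: [1.9315, 1.4231, 0.8198, 1.1249]
phi = -(1.9315 + 1.4231 + 0.8198 + 1.1249) = -5.2993
Step 2: Compute augmented objective.
t*f(x) = 6.66*8.16 = 54.3456
Total = 54.3456 - 5.2993 = 49.0463


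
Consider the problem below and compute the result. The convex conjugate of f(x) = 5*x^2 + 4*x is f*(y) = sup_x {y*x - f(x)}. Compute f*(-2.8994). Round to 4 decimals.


f*(y) = sup_x {y*x - a*x^2 - b*x} = sup_x {(y-b)*x - a*x^2}
FOC: (y - b) - 2a*x = 0 => x* = (y - b)/(2a)
x* = (-2.8994 - 4)/(2*5) = -0.6899
f*(-2.8994) = (y-b)^2/(4a) = (-2.8994 - 4)^2/(4*5)
= 47.6017/20 = 2.3801


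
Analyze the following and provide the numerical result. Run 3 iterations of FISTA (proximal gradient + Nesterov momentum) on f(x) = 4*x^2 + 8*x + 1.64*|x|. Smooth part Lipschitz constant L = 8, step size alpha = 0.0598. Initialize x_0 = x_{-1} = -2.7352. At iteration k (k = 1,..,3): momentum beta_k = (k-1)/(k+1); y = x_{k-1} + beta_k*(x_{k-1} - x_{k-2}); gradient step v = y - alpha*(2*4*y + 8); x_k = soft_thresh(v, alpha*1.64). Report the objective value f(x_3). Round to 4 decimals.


FISTA on f(x) = 4*x^2 + 8*x + 1.64*|x|
L = 8, alpha = 0.0598
Iteration 1: beta = 0.0, y = -2.7352 + 0.0*(-2.7352 + 2.7352) = -2.7352
  grad(y) = -13.8816, v = y - alpha*grad = -1.9051
  prox(v) = soft_thresh(-1.9051, 0.0981) = -1.807
Iteration 2: beta = 0.3333, y = -1.807 + 0.3333*(-1.807 + 2.7352) = -1.4976
  grad(y) = -3.9809, v = y - alpha*grad = -1.2596
  prox(v) = soft_thresh(-1.2596, 0.0981) = -1.1615
Iteration 3: beta = 0.5, y = -1.1615 + 0.5*(-1.1615 + 1.807) = -0.8387
  grad(y) = 1.2902, v = y - alpha*grad = -0.9159
  prox(v) = soft_thresh(-0.9159, 0.0981) = -0.8178
f(x_3) = 4*(-0.8178)^2 + 8*(-0.8178) + 1.64*|-0.8178| = -2.526


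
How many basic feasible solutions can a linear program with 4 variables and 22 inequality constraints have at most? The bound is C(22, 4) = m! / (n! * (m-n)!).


Each vertex corresponds to some choice of n active constraints out of m, so the number of vertices is at most C(m, n) = m! / (n!(m-n)!).
m = 22, n = 4
Numerator: 22 * 21 * 20 * 19
Denominator: 4! = 24
C(22, 4) = 7315


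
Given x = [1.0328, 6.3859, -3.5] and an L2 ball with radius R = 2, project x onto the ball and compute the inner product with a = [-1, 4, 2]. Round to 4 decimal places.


Step 1: Compute ||x|| (intermediates to 6 decimals).
||x|| = sqrt(1.0328^2 + 6.3859^2 + (-3.5)^2) = 7.355025
Step 2: Project.
Since ||x|| > R, scale = R/||x|| = 2/7.355025 = 0.271923, proj(x) = scale * x
proj(x) = [0.280842, 1.736473, -0.951731]
Step 3: Dot product.
a^T * proj(x) = -1*0.280842 + 4*1.736473 + 2*(-0.951731) = 4.7616


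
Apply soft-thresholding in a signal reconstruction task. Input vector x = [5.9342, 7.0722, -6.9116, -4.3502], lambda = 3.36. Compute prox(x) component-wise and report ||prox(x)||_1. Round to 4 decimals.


Soft-thresholding with lambda = 3.36:
prox(5.9342) = sign(5.9342)*max(|5.9342| - 3.36, 0) = 2.5742
prox(7.0722) = sign(7.0722)*max(|7.0722| - 3.36, 0) = 3.7122
prox(-6.9116) = sign(-6.9116)*max(|-6.9116| - 3.36, 0) = -3.5516
prox(-4.3502) = sign(-4.3502)*max(|-4.3502| - 3.36, 0) = -0.9902
prox(x) = [2.5742, 3.7122, -3.5516, -0.9902]
||prox(x)||_1 = 2.5742 + 3.7122 + 3.5516 + 0.9902 = 10.8282


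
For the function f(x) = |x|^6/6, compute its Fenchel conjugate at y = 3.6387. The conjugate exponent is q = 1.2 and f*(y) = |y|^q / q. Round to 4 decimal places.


The conjugate exponent q satisfies 1/p + 1/q = 1.
p = 6, so q = 6/(6 - 1) = 1.2
|y|^q = 3.6387^1.2 = 4.7112
f*(3.6387) = 4.7112 / 1.2 = 3.926


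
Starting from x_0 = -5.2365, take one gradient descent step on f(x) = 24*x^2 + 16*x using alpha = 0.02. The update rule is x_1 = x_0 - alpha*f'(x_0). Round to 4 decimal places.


We compute the gradient at x_0 and apply the update.
f'(x) = 48*x + 16
f'(-5.2365) = 48*-5.2365 + 16 = -235.352
x_1 = -5.2365 - 0.02*-235.352 = -0.5295


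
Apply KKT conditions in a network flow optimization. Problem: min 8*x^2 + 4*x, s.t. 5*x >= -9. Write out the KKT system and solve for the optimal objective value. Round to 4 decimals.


Step 1: Try lambda = 0 (constraint inactive).
Stationarity: 2*8*x + 4 = 0
x* = -4/(2*8) = -0.25
Check constraint: 5*-0.25 = -1.25 >= -9 -- satisfied.
Step 2: Compute optimal value.
f(x*) = 8*(-0.25)^2 + 4*(-0.25) = -0.5


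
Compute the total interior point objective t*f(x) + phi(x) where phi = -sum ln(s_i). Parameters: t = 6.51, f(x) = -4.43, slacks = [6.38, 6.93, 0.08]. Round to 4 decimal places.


Step 1: Compute log-barrier.
ln values: [1.8532, 1.9359, -2.5257]
phi = -(1.8532 + 1.9359 - 2.5257) = -1.2633
Step 2: Compute augmented objective.
t*f(x) = 6.51*-4.43 = -28.8393
Total = -28.8393 - 1.2633 = -30.1026


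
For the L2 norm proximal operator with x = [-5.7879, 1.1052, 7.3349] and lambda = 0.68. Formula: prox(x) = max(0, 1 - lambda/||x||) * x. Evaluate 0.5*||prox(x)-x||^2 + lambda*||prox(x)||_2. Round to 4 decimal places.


Step 1: Compute ||x||.
||x|| = 9.4086
Step 2: Compute scaling factor.
scale = max(0, 1 - 0.68/9.4086) = 0.9277
Step 3: prox(x) = [-5.3696, 1.0253, 6.8048]
||prox(x)|| = 8.7286
Step 4: Proximal objective.
0.5*||prox-x||^2 = 0.2312
lambda*||prox|| = 5.9354
Total = 6.1667


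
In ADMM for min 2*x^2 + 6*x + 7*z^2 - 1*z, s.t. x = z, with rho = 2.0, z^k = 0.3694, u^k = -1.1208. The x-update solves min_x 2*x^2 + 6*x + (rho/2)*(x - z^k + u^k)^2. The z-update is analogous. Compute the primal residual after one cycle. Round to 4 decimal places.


ADMM iteration with rho = 2.0, z^k = 0.3694, u^k = -1.1208
Step 1: x-update.
Minimize 2*x^2 + 6*x + (2.0/2)*(x - 0.3694 - 1.1208)^2
FOC: (2*2 + 2.0)*x = -6 + 2.0*(0.3694 + 1.1208)
x^{k+1} = -0.5033
Step 2: z-update.
Minimize 7*z^2 - 1*z + (2.0/2)*(-0.5033 - z - 1.1208)^2
FOC: (2*7 + 2.0)*z = 1 + 2.0*(-0.5033 - 1.1208)
z^{k+1} = -0.1405
Step 3: u-update.
u^{k+1} = -1.1208 - 0.5033 + 0.1405 = -1.4836
Step 4: Primal residual = |-0.5033 + 0.1405| = 0.3628


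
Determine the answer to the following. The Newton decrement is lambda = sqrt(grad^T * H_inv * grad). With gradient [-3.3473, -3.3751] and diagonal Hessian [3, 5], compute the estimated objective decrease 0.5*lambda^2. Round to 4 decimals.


Step 1: H is diagonal, so H^(-1) * g = [-1.1158, -0.675].
Step 2: g^T H^(-1) g = sum_i g_i^2 / H_ii
  = (-3.3473)^2/3 + (-3.3751)^2/5
  = 3.7348 + 2.2783 = 6.0131
Step 3: Objective decrease = 0.5 * g^T H^(-1) g = 3.0065


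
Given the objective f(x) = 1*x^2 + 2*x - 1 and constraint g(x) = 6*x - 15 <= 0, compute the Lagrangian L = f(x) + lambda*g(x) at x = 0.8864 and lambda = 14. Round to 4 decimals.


Step 1: Evaluate f(x).
f(0.8864) = 1*0.8864^2 + 2*0.8864 - 1 = 1.5585
Step 2: Evaluate g(x).
g(0.8864) = 6*0.8864 - 15 = -9.6816
Step 3: Compute Lagrangian.
L = 1.5585 + 14*-9.6816 = -133.9839


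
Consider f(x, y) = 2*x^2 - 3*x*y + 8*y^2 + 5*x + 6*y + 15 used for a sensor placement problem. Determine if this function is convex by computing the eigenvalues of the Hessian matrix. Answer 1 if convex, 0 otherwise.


The Hessian of f(x,y) = 2*x^2 - 3*x*y + 8*y^2 + 5*x + 6*y + 15 is:
H = [[4, -3], [-3, 16]]
Trace = 4 + 16 = 20
Determinant = 4*16 - (-3)^2 = 55
Discriminant = (20)^2 - 4*55 = 180.0
Eigenvalues: lambda_1 = 3.2918, lambda_2 = 16.7082
The function is convex.

1


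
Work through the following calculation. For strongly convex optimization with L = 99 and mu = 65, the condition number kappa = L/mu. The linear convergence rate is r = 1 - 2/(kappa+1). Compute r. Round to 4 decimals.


Step 1: Compute the condition number.
kappa = L/mu = 99/65 = 1.5231
Step 2: Compute the convergence rate.
r = 1 - 2/(kappa + 1) = 1 - 2*mu/(L + mu) = (L - mu)/(L + mu) = 34/164 = 0.2073


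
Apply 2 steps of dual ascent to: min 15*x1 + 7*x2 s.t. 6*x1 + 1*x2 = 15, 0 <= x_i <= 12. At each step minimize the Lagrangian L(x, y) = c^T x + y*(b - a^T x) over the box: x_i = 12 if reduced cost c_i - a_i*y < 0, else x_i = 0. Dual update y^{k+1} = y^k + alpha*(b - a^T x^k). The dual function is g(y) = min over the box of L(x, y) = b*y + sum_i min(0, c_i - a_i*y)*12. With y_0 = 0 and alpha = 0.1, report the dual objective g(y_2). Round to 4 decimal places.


Dual ascent for LP: min 15*x1 + 7*x2, 6*x1 + 1*x2 = 15, 0 <= x_i <= 12
Step 1: y^k = 0.0, reduced costs: (15.0, 7.0)
  x^k = (0.0, 0.0), subgradient = b - a^T x = 15.0
  y^{k+1} = 0.0 + 0.1*15.0 = 1.5
Step 2: y^k = 1.5, reduced costs: (6.0, 5.5)
  x^k = (0.0, 0.0), subgradient = b - a^T x = 15.0
  y^{k+1} = 1.5 + 0.1*15.0 = 3.0
Dual objective at y_2 = 3.0: reduced costs (-3.0, 4.0), box minimizer x = (12.0, 0.0)
g(y_2) = b*y + (c1 - a1*y)*x1 + (c2 - a2*y)*x2 = 15*3.0 + (-3.0)*12.0 + 4.0*0.0 = 45.0 - 36.0 + 0.0 = 9.0


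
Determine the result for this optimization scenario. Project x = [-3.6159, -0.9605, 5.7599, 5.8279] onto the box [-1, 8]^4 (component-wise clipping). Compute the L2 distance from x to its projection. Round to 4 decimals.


Project each component onto [-1, 8].
clip(-3.6159) = -1.0, clip(-0.9605) = -0.9605, clip(5.7599) = 5.7599, clip(5.8279) = 5.8279
Projection = [-1.0, -0.9605, 5.7599, 5.8279]
Squared diffs: [6.8429, 0.0, 0.0, 0.0]
Distance = sqrt(6.8429) = 2.6159


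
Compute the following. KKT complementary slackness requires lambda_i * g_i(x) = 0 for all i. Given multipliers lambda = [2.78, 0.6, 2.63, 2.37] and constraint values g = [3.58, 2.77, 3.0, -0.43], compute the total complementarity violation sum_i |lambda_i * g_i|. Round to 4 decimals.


KKT complementary slackness check:
lambda_1 * g_1 = 2.78 * 3.58 = 9.9524
lambda_2 * g_2 = 0.6 * 2.77 = 1.662
lambda_3 * g_3 = 2.63 * 3.0 = 7.89
lambda_4 * g_4 = 2.37 * -0.43 = -1.0191
Total violation = 9.9524 + 1.662 + 7.89 + 1.0191 = 20.5235


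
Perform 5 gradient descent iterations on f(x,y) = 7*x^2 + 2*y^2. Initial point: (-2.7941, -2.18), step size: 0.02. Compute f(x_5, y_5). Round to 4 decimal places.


Gradient descent on f(x,y) = 7*x^2 + 2*y^2.
Starting point: (-2.7941, -2.18), alpha = 0.02
Step 1: grad_x = 2*7*-2.7941 = -39.1174, grad_y = 2*2*-2.18 = -8.72
  x_1 = -2.7941 - 0.02*-39.1174 = -2.0118
  y_1 = -2.18 - 0.02*-8.72 = -2.0056
Step 2: grad_x = 2*7*-2.0118 = -28.1645, grad_y = 2*2*-2.0056 = -8.0224
  x_2 = -2.0118 - 0.02*-28.1645 = -1.4485
  y_2 = -2.0056 - 0.02*-8.0224 = -1.8452
Step 3: grad_x = 2*7*-1.4485 = -20.2785, grad_y = 2*2*-1.8452 = -7.3806
  x_3 = -1.4485 - 0.02*-20.2785 = -1.0429
  y_3 = -1.8452 - 0.02*-7.3806 = -1.6975
Step 4: grad_x = 2*7*-1.0429 = -14.6005, grad_y = 2*2*-1.6975 = -6.7902
  x_4 = -1.0429 - 0.02*-14.6005 = -0.7509
  y_4 = -1.6975 - 0.02*-6.7902 = -1.5617
Step 5: grad_x = 2*7*-0.7509 = -10.5124, grad_y = 2*2*-1.5617 = -6.2469
  x_5 = -0.7509 - 0.02*-10.5124 = -0.5406
  y_5 = -1.5617 - 0.02*-6.2469 = -1.4368
f(-0.5406, -1.4368) = 7*(-0.5406)^2 + 2*(-1.4368)^2 = 6.1748


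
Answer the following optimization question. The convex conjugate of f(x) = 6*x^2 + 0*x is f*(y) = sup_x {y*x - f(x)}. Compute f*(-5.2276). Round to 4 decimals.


f*(y) = sup_x {y*x - a*x^2 - b*x} = sup_x {(y-b)*x - a*x^2}
FOC: (y - b) - 2a*x = 0 => x* = (y - b)/(2a)
x* = (-5.2276 - 0)/(2*6) = -0.4356
f*(-5.2276) = (y-b)^2/(4a) = (-5.2276 - 0)^2/(4*6)
= 27.3278/24 = 1.1387


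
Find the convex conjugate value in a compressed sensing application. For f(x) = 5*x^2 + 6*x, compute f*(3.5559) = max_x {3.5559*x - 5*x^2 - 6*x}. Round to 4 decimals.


f*(y) = sup_x {y*x - a*x^2 - b*x} = sup_x {(y-b)*x - a*x^2}
FOC: (y - b) - 2a*x = 0 => x* = (y - b)/(2a)
x* = (3.5559 - 6)/(2*5) = -0.2444
f*(3.5559) = (y-b)^2/(4a) = (3.5559 - 6)^2/(4*5)
= 5.9736/20 = 0.2987


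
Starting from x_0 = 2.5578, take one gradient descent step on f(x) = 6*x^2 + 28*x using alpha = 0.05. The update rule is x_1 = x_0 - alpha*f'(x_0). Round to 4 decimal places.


We compute the gradient at x_0 and apply the update.
f'(x) = 12*x + 28
f'(2.5578) = 12*2.5578 + 28 = 58.6936
x_1 = 2.5578 - 0.05*58.6936 = -0.3769


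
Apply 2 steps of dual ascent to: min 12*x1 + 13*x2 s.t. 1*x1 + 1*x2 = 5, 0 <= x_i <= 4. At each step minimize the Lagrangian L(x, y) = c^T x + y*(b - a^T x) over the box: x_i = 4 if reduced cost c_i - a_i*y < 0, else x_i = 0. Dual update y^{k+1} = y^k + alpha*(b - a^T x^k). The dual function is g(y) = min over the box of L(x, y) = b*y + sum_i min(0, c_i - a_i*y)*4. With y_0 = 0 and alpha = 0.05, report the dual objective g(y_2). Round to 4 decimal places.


Dual ascent for LP: min 12*x1 + 13*x2, 1*x1 + 1*x2 = 5, 0 <= x_i <= 4
Step 1: y^k = 0.0, reduced costs: (12.0, 13.0)
  x^k = (0.0, 0.0), subgradient = b - a^T x = 5.0
  y^{k+1} = 0.0 + 0.05*5.0 = 0.25
Step 2: y^k = 0.25, reduced costs: (11.75, 12.75)
  x^k = (0.0, 0.0), subgradient = b - a^T x = 5.0
  y^{k+1} = 0.25 + 0.05*5.0 = 0.5
Dual objective at y_2 = 0.5: reduced costs (11.5, 12.5), box minimizer x = (0.0, 0.0)
g(y_2) = b*y + (c1 - a1*y)*x1 + (c2 - a2*y)*x2 = 5*0.5 + 11.5*0.0 + 12.5*0.0 = 2.5 + 0.0 + 0.0 = 2.5


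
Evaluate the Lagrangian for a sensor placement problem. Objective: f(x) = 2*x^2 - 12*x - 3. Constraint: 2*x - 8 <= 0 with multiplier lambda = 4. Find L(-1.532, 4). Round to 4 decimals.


Step 1: Evaluate f(x).
f(-1.532) = 2*(-1.532)^2 - 12*(-1.532) - 3 = 20.078
Step 2: Evaluate g(x).
g(-1.532) = 2*-1.532 - 8 = -11.064
Step 3: Compute Lagrangian.
L = 20.078 + 4*-11.064 = -24.178


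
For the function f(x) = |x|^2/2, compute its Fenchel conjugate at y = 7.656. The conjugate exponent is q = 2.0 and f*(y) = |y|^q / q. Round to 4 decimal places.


The conjugate exponent q satisfies 1/p + 1/q = 1.
p = 2, so q = 2/(2 - 1) = 2.0
|y|^q = 7.656^2.0 = 58.6143
f*(7.656) = 58.6143 / 2.0 = 29.3072


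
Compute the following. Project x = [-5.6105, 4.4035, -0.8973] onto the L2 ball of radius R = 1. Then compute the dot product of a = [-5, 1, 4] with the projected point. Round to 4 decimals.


Step 1: Compute ||x|| (intermediates to 6 decimals).
||x|| = sqrt((-5.6105)^2 + 4.4035^2 + (-0.8973)^2) = 7.18844
Step 2: Project.
Since ||x|| > R, scale = R/||x|| = 1/7.18844 = 0.139112, proj(x) = scale * x
proj(x) = [-0.780488, 0.61258, -0.124825]
Step 3: Dot product.
a^T * proj(x) = -5*(-0.780488) + 1*0.61258 + 4*(-0.124825) = 4.0157


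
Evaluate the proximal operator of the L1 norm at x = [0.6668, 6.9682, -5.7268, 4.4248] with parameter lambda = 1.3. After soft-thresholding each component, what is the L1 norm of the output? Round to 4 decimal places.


Soft-thresholding with lambda = 1.3:
prox(0.6668) = sign(0.6668)*max(|0.6668| - 1.3, 0) = 0.0
prox(6.9682) = sign(6.9682)*max(|6.9682| - 1.3, 0) = 5.6682
prox(-5.7268) = sign(-5.7268)*max(|-5.7268| - 1.3, 0) = -4.4268
prox(4.4248) = sign(4.4248)*max(|4.4248| - 1.3, 0) = 3.1248
prox(x) = [0.0, 5.6682, -4.4268, 3.1248]
||prox(x)||_1 = 0.0 + 5.6682 + 4.4268 + 3.1248 = 13.2198


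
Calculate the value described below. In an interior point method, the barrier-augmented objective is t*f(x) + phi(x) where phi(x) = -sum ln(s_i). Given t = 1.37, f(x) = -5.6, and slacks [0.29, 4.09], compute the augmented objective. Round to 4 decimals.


Step 1: Compute log-barrier.
ln values: [-1.2379, 1.4085]
phi = -(-1.2379 + 1.4085) = -0.1707
Step 2: Compute augmented objective.
t*f(x) = 1.37*-5.6 = -7.672
Total = -7.672 - 0.1707 = -7.8427


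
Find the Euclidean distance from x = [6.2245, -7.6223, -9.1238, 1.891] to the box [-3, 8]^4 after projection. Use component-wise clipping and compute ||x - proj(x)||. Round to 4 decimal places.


Project each component onto [-3, 8].
clip(6.2245) = 6.2245, clip(-7.6223) = -3.0, clip(-9.1238) = -3.0, clip(1.891) = 1.891
Projection = [6.2245, -3.0, -3.0, 1.891]
Squared diffs: [0.0, 21.3657, 37.5009, 0.0]
Distance = sqrt(58.8666) = 7.6725
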